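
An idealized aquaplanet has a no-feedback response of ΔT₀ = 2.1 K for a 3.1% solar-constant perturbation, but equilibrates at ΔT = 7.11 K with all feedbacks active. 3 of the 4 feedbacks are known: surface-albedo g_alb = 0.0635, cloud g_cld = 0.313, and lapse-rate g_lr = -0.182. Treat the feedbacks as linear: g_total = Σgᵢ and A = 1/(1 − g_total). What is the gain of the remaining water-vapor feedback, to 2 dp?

Amplification A = ΔT/ΔT₀ = 7.11/2.1 = 3.386.
Total gain g = 1 − 1/A = 1 − 1/3.386 = 0.7047.
Known gains sum to 0.0635 + 0.313 − 0.182 = 0.1945.
g_wv = 0.7047 − 0.1945 = 0.51.

0.51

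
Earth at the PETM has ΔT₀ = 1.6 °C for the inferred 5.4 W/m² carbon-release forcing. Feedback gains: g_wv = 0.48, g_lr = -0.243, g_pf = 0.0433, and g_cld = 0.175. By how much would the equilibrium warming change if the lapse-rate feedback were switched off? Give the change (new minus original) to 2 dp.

Original: g = 0.4553, ΔT = 1.6/(1−0.4553) = 2.9374 °C.
Without lapse-rate: g' = 0.6983, ΔT' = 1.6/(1−0.6983) = 5.3033 °C.
Change = 5.3033 − 2.9374 = 2.37 °C.

2.37 °C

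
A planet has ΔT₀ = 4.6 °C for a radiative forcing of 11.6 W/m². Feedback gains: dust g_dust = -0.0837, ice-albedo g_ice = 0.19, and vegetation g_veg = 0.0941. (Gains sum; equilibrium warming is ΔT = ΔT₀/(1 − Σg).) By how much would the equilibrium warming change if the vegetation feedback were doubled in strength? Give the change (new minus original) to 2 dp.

Original: g = 0.2004, ΔT = 4.6/(1−0.2004) = 5.7529 °C.
With doubled vegetation: g' = 0.2945, ΔT' = 4.6/(1−0.2945) = 6.5202 °C.
Change = 6.5202 − 5.7529 = 0.77 °C.

0.77 °C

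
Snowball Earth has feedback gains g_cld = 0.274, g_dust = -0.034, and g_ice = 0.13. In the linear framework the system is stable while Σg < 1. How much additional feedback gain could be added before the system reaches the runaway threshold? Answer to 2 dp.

Current total gain = 0.274 − 0.034 + 0.13 = 0.37.
Margin to runaway = 1 − 0.37 = 0.63.

0.63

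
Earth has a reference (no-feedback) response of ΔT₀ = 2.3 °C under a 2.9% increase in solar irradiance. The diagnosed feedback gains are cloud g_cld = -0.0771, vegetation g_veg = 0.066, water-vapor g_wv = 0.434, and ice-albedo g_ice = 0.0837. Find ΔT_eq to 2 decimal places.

Total gain g = -0.0771 + 0.066 + 0.434 + 0.0837 = 0.5066.
Amplification A = 1/(1 − 0.5066) = 2.027.
ΔT = 2.3 × 2.027 = 4.66 °C.

4.66 °C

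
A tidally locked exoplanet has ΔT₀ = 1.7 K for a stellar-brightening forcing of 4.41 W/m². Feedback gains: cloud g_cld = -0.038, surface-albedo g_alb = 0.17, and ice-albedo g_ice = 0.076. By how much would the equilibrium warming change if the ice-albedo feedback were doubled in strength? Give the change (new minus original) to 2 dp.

0.23 K

Original: g = 0.208, ΔT = 1.7/(1−0.208) = 2.1465 K.
With doubled ice-albedo: g' = 0.284, ΔT' = 1.7/(1−0.284) = 2.3743 K.
Change = 2.3743 − 2.1465 = 0.23 K.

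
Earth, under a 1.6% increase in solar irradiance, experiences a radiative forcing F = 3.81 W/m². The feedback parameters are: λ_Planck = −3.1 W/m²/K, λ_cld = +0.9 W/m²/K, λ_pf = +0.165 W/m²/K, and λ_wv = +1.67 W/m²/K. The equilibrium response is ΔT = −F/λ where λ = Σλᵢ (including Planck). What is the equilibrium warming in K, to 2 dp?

Net feedback parameter λ = (−3.1) + (+0.9) + (+0.165) + (+1.67) = -0.365 W/m²/K.
ΔT = −F/λ = −3.81/(-0.365) = 10.44 K.

10.44 K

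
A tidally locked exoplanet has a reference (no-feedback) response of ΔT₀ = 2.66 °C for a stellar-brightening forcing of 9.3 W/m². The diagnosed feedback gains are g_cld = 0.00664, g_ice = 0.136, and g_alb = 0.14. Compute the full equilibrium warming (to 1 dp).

Total gain g = 0.00664 + 0.136 + 0.14 = 0.28264.
Amplification A = 1/(1 − 0.28264) = 1.394.
ΔT = 2.66 × 1.394 = 3.7 °C.

3.7 °C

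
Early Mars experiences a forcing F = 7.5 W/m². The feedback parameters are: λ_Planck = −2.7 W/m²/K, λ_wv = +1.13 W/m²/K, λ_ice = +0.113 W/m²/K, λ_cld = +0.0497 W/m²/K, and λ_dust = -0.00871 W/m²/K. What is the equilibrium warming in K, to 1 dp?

Net feedback parameter λ = (−2.7) + (+1.13) + (+0.113) + (+0.0497) + (-0.00871) = -1.41601 W/m²/K.
ΔT = −F/λ = −7.5/(-1.41601) = 5.3 K.

5.3 K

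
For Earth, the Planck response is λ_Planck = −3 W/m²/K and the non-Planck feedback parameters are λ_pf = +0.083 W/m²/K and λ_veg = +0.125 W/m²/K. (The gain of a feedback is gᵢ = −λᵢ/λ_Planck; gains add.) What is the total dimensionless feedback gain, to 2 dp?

Convert to gains: g_pf = 0.083/3 = 0.02767; g_veg = 0.125/3 = 0.04167.
Total gain g = 0.06934.

0.07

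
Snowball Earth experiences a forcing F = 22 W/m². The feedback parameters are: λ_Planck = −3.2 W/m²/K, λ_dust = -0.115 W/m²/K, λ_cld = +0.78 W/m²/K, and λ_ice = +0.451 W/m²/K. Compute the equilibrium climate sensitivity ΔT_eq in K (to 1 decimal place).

Net feedback parameter λ = (−3.2) + (-0.115) + (+0.78) + (+0.451) = -2.084 W/m²/K.
ΔT = −F/λ = −22/(-2.084) = 10.6 K.

10.6 K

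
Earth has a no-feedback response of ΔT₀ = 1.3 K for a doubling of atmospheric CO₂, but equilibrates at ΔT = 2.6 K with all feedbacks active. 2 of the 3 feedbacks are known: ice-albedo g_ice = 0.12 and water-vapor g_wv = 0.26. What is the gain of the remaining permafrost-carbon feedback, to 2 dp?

Amplification A = ΔT/ΔT₀ = 2.6/1.3 = 2.
Total gain g = 1 − 1/A = 1 − 1/2 = 0.5.
Known gains sum to 0.12 + 0.26 = 0.38.
g_pf = 0.5 − 0.38 = 0.12.

0.12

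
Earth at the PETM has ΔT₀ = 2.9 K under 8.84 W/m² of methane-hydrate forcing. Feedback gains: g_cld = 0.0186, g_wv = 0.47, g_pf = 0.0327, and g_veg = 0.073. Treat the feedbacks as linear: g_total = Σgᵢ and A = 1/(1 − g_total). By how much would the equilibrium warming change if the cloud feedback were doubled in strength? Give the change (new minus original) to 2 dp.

0.34 K

Original: g = 0.5943, ΔT = 2.9/(1−0.5943) = 7.1481 K.
With doubled cloud: g' = 0.6129, ΔT' = 2.9/(1−0.6129) = 7.4916 K.
Change = 7.4916 − 7.1481 = 0.34 K.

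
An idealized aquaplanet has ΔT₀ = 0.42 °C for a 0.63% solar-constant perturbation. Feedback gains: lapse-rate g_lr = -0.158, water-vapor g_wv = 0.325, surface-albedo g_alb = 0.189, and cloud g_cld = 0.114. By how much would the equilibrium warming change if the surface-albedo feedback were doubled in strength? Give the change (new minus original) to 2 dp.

Original: g = 0.47, ΔT = 0.42/(1−0.47) = 0.7925 °C.
With doubled surface-albedo: g' = 0.659, ΔT' = 0.42/(1−0.659) = 1.2317 °C.
Change = 1.2317 − 0.7925 = 0.44 °C.

0.44 °C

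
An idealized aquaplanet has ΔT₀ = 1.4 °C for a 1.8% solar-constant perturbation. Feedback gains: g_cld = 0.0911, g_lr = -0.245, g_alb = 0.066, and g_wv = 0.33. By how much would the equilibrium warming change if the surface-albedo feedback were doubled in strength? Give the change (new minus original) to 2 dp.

Original: g = 0.2421, ΔT = 1.4/(1−0.2421) = 1.8472 °C.
With doubled surface-albedo: g' = 0.3081, ΔT' = 1.4/(1−0.3081) = 2.0234 °C.
Change = 2.0234 − 1.8472 = 0.18 °C.

0.18 °C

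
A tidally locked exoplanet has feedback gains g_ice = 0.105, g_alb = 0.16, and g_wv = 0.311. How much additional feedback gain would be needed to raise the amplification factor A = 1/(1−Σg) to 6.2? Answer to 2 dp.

Current total gain = 0.576.
Target gain for A = 6.2: g* = 1 − 1/6.2 = 0.8387.
Additional gain needed = 0.8387 − 0.576 = 0.26.

0.26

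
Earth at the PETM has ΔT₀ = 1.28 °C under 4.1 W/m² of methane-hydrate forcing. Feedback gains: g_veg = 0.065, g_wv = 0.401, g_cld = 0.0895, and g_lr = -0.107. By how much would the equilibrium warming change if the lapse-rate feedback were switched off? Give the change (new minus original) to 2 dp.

0.56 °C

Original: g = 0.4485, ΔT = 1.28/(1−0.4485) = 2.3209 °C.
Without lapse-rate: g' = 0.5555, ΔT' = 1.28/(1−0.5555) = 2.8796 °C.
Change = 2.8796 − 2.3209 = 0.56 °C.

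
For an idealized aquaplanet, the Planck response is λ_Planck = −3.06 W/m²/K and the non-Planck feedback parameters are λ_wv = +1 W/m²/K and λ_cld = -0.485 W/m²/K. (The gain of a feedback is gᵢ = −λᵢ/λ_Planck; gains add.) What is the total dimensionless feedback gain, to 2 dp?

Convert to gains: g_wv = 1/3.06 = 0.3268; g_cld = -0.485/3.06 = -0.1585.
Total gain g = 0.1683.

0.17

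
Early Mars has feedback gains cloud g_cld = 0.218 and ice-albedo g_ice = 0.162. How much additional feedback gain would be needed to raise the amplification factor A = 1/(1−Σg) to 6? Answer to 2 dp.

0.45

Current total gain = 0.38.
Target gain for A = 6: g* = 1 − 1/6 = 0.8333.
Additional gain needed = 0.8333 − 0.38 = 0.45.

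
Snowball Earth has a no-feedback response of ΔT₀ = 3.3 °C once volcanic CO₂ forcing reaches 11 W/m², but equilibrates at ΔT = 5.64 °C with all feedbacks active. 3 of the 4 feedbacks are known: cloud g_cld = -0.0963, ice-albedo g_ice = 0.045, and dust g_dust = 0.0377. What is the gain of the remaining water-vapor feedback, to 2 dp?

Amplification A = ΔT/ΔT₀ = 5.64/3.3 = 1.709.
Total gain g = 1 − 1/A = 1 − 1/1.709 = 0.4149.
Known gains sum to -0.0963 + 0.045 + 0.0377 = -0.0136.
g_wv = 0.4149 + 0.0136 = 0.43.

0.43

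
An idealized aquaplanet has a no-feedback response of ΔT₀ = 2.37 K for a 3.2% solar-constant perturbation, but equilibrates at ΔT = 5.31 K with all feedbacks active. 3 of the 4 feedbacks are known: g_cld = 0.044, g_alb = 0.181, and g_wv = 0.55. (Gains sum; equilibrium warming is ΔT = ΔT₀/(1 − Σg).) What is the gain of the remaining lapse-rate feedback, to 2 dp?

-0.22

Amplification A = ΔT/ΔT₀ = 5.31/2.37 = 2.241.
Total gain g = 1 − 1/A = 1 − 1/2.241 = 0.5538.
Known gains sum to 0.044 + 0.181 + 0.55 = 0.775.
g_lr = 0.5538 − 0.775 = -0.22.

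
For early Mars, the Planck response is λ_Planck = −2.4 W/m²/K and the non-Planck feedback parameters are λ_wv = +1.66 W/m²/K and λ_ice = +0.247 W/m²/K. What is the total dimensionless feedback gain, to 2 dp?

0.79

Convert to gains: g_wv = 1.66/2.4 = 0.6917; g_ice = 0.247/2.4 = 0.1029.
Total gain g = 0.7946.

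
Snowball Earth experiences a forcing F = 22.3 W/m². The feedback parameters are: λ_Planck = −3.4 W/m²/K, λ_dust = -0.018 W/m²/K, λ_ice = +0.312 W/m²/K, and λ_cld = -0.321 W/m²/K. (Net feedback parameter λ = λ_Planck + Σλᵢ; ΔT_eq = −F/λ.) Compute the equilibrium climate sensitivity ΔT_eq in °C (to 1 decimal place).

Net feedback parameter λ = (−3.4) + (-0.018) + (+0.312) + (-0.321) = -3.427 W/m²/K.
ΔT = −F/λ = −22.3/(-3.427) = 6.5 °C.

6.5 °C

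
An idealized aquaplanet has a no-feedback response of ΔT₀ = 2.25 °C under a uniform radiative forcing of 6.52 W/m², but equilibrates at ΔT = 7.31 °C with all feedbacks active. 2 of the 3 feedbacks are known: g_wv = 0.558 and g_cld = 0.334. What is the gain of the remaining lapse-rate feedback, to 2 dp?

Amplification A = ΔT/ΔT₀ = 7.31/2.25 = 3.249.
Total gain g = 1 − 1/A = 1 − 1/3.249 = 0.6922.
Known gains sum to 0.558 + 0.334 = 0.892.
g_lr = 0.6922 − 0.892 = -0.20.

-0.20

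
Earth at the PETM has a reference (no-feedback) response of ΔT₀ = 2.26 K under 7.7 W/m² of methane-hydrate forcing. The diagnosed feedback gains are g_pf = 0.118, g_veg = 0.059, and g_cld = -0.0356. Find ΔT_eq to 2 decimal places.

Total gain g = 0.118 + 0.059 − 0.0356 = 0.1414.
Amplification A = 1/(1 − 0.1414) = 1.165.
ΔT = 2.26 × 1.165 = 2.63 K.

2.63 K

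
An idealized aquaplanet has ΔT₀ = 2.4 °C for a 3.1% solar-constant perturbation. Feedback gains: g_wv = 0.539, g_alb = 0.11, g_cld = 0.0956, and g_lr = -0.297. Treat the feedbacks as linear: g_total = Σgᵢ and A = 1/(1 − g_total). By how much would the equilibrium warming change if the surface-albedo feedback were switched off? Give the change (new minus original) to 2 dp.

-0.72 °C

Original: g = 0.4476, ΔT = 2.4/(1−0.4476) = 4.3447 °C.
Without surface-albedo: g' = 0.3376, ΔT' = 2.4/(1−0.3376) = 3.6232 °C.
Change = 3.6232 − 4.3447 = -0.72 °C.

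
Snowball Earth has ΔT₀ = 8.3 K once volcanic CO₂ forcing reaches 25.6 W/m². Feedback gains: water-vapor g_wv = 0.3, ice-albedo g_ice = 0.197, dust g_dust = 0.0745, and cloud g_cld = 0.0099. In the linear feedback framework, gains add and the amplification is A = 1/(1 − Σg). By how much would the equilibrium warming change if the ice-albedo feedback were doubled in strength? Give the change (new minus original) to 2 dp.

17.63 K

Original: g = 0.5814, ΔT = 8.3/(1−0.5814) = 19.8280 K.
With doubled ice-albedo: g' = 0.7784, ΔT' = 8.3/(1−0.7784) = 37.4549 K.
Change = 37.4549 − 19.8280 = 17.63 K.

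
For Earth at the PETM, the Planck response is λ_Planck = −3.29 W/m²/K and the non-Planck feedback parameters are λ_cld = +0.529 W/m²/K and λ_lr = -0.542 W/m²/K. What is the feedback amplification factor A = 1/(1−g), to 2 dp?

Convert to gains: g_cld = 0.529/3.29 = 0.1608; g_lr = -0.542/3.29 = -0.1647.
Total gain g = -0.0039.
A = 1/(1 + 0.0039) = 1.00.

1.00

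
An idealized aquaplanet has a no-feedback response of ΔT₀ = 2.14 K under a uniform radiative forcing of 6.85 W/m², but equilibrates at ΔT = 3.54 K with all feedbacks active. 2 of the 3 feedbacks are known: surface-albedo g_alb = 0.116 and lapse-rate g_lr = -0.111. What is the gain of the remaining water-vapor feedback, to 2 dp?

Amplification A = ΔT/ΔT₀ = 3.54/2.14 = 1.654.
Total gain g = 1 − 1/A = 1 − 1/1.654 = 0.3954.
Known gains sum to 0.116 − 0.111 = 0.005.
g_wv = 0.3954 − 0.005 = 0.39.

0.39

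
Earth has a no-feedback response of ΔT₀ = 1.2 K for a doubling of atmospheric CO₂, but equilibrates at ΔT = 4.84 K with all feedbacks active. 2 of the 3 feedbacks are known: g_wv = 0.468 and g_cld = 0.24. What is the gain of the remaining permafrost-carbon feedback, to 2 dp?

0.04

Amplification A = ΔT/ΔT₀ = 4.84/1.2 = 4.033.
Total gain g = 1 − 1/A = 1 − 1/4.033 = 0.752.
Known gains sum to 0.468 + 0.24 = 0.708.
g_pf = 0.752 − 0.708 = 0.04.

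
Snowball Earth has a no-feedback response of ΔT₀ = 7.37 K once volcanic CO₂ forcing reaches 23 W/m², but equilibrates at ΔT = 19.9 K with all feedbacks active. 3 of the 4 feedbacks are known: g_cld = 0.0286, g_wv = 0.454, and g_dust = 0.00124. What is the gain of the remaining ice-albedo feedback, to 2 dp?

Amplification A = ΔT/ΔT₀ = 19.9/7.37 = 2.7.
Total gain g = 1 − 1/A = 1 − 1/2.7 = 0.6296.
Known gains sum to 0.0286 + 0.454 + 0.00124 = 0.48384.
g_ice = 0.6296 − 0.48384 = 0.15.

0.15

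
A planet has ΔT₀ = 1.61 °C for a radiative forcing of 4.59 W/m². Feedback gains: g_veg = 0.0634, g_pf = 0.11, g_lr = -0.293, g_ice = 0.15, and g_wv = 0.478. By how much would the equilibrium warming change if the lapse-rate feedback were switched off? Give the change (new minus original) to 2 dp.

Original: g = 0.5084, ΔT = 1.61/(1−0.5084) = 3.2750 °C.
Without lapse-rate: g' = 0.8014, ΔT' = 1.61/(1−0.8014) = 8.1067 °C.
Change = 8.1067 − 3.2750 = 4.83 °C.

4.83 °C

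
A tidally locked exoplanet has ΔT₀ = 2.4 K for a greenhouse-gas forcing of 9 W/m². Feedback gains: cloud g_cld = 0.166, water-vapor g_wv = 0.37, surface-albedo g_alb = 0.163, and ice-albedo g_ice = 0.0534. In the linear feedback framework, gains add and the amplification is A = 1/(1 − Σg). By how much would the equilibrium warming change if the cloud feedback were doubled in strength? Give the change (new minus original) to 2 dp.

Original: g = 0.7524, ΔT = 2.4/(1−0.7524) = 9.6931 K.
With doubled cloud: g' = 0.9184, ΔT' = 2.4/(1−0.9184) = 29.4118 K.
Change = 29.4118 − 9.6931 = 19.72 K.

19.72 K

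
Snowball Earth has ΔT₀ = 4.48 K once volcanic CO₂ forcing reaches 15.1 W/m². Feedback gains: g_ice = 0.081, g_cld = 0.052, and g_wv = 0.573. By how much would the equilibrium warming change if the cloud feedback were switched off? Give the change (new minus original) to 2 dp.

Original: g = 0.706, ΔT = 4.48/(1−0.706) = 15.2381 K.
Without cloud: g' = 0.654, ΔT' = 4.48/(1−0.654) = 12.9480 K.
Change = 12.9480 − 15.2381 = -2.29 K.

-2.29 K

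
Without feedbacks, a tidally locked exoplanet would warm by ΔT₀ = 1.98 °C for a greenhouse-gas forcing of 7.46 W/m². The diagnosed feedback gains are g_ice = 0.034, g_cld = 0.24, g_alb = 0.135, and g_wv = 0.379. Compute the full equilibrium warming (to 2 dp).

Total gain g = 0.034 + 0.24 + 0.135 + 0.379 = 0.788.
Amplification A = 1/(1 − 0.788) = 4.717.
ΔT = 1.98 × 4.717 = 9.34 °C.

9.34 °C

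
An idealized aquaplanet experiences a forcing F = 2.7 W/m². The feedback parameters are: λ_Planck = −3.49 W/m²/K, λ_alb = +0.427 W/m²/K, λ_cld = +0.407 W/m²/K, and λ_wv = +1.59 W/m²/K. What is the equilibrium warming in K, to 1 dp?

Net feedback parameter λ = (−3.49) + (+0.427) + (+0.407) + (+1.59) = -1.066 W/m²/K.
ΔT = −F/λ = −2.7/(-1.066) = 2.5 K.

2.5 K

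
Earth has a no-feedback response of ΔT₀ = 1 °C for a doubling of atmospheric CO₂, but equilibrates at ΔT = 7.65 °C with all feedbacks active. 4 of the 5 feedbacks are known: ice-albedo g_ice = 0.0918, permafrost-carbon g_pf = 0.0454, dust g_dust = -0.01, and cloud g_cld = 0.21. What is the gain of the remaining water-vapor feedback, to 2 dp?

0.53

Amplification A = ΔT/ΔT₀ = 7.65/1 = 7.65.
Total gain g = 1 − 1/A = 1 − 1/7.65 = 0.8693.
Known gains sum to 0.0918 + 0.0454 − 0.01 + 0.21 = 0.3372.
g_wv = 0.8693 − 0.3372 = 0.53.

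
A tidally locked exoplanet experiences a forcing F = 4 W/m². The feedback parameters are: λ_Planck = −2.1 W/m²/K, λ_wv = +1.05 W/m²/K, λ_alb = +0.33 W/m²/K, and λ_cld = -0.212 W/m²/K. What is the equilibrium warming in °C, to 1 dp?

Net feedback parameter λ = (−2.1) + (+1.05) + (+0.33) + (-0.212) = -0.932 W/m²/K.
ΔT = −F/λ = −4/(-0.932) = 4.3 °C.

4.3 °C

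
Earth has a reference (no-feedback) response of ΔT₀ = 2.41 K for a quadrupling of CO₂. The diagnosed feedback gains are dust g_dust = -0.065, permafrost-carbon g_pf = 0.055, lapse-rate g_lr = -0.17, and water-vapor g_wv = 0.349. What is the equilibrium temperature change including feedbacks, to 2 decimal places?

2.90 K

Total gain g = -0.065 + 0.055 − 0.17 + 0.349 = 0.169.
Amplification A = 1/(1 − 0.169) = 1.203.
ΔT = 2.41 × 1.203 = 2.90 K.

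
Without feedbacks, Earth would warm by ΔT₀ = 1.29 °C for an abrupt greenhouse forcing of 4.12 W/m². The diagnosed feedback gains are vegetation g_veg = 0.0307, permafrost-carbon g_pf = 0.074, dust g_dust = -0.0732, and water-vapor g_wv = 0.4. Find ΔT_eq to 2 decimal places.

Total gain g = 0.0307 + 0.074 − 0.0732 + 0.4 = 0.4315.
Amplification A = 1/(1 − 0.4315) = 1.759.
ΔT = 1.29 × 1.759 = 2.27 °C.

2.27 °C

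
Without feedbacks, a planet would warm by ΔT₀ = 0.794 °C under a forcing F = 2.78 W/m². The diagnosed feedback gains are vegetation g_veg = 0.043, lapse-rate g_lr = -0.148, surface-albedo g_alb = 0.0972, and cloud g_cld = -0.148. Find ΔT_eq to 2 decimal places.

Total gain g = 0.043 − 0.148 + 0.0972 − 0.148 = -0.1558.
Amplification A = 1/(1 + 0.1558) = 0.8652.
ΔT = 0.794 × 0.8652 = 0.69 °C.

0.69 °C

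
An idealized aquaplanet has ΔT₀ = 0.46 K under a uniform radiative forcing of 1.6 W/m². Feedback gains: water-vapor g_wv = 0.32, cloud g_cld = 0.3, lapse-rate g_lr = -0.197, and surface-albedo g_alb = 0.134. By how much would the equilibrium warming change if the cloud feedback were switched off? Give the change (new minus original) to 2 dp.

Original: g = 0.557, ΔT = 0.46/(1−0.557) = 1.0384 K.
Without cloud: g' = 0.257, ΔT' = 0.46/(1−0.257) = 0.6191 K.
Change = 0.6191 − 1.0384 = -0.42 K.

-0.42 K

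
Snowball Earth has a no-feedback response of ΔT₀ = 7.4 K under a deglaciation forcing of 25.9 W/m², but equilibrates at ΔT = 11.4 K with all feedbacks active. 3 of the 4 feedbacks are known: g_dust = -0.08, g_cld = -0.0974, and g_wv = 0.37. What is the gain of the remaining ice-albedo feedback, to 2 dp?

0.16

Amplification A = ΔT/ΔT₀ = 11.4/7.4 = 1.541.
Total gain g = 1 − 1/A = 1 − 1/1.541 = 0.3511.
Known gains sum to -0.08 − 0.0974 + 0.37 = 0.1926.
g_ice = 0.3511 − 0.1926 = 0.16.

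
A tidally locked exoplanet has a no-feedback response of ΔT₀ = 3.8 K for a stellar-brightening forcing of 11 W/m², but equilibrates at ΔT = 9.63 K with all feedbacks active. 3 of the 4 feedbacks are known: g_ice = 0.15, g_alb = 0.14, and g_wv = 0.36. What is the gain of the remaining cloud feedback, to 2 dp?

-0.04

Amplification A = ΔT/ΔT₀ = 9.63/3.8 = 2.534.
Total gain g = 1 − 1/A = 1 − 1/2.534 = 0.6054.
Known gains sum to 0.15 + 0.14 + 0.36 = 0.65.
g_cld = 0.6054 − 0.65 = -0.04.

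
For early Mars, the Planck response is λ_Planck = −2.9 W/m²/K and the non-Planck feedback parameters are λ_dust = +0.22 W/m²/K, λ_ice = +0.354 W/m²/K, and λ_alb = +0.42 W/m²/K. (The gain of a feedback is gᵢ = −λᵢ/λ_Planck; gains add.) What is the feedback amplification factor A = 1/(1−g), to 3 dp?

1.522

Convert to gains: g_dust = 0.22/2.9 = 0.07586; g_ice = 0.354/2.9 = 0.1221; g_alb = 0.42/2.9 = 0.1448.
Total gain g = 0.34276.
A = 1/(1 − 0.34276) = 1.522.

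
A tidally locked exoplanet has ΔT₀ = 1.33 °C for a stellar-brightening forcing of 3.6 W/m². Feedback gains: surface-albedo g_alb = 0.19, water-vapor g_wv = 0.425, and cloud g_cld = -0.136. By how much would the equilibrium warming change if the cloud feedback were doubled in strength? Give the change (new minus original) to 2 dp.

Original: g = 0.479, ΔT = 1.33/(1−0.479) = 2.5528 °C.
With doubled cloud: g' = 0.343, ΔT' = 1.33/(1−0.343) = 2.0244 °C.
Change = 2.0244 − 2.5528 = -0.53 °C.

-0.53 °C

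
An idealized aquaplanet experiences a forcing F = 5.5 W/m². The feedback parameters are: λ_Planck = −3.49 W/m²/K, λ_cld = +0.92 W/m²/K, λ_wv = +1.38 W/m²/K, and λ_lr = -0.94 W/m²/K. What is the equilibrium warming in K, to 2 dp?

Net feedback parameter λ = (−3.49) + (+0.92) + (+1.38) + (-0.94) = -2.13 W/m²/K.
ΔT = −F/λ = −5.5/(-2.13) = 2.58 K.

2.58 K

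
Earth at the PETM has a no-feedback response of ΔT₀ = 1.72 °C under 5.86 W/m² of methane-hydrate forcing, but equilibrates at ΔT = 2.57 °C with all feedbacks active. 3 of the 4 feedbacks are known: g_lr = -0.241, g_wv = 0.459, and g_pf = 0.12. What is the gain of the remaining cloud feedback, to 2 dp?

-0.01

Amplification A = ΔT/ΔT₀ = 2.57/1.72 = 1.494.
Total gain g = 1 − 1/A = 1 − 1/1.494 = 0.3307.
Known gains sum to -0.241 + 0.459 + 0.12 = 0.338.
g_cld = 0.3307 − 0.338 = -0.01.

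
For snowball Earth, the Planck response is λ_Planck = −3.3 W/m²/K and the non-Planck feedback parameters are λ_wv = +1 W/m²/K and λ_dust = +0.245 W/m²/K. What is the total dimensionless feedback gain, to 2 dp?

Convert to gains: g_wv = 1/3.3 = 0.303; g_dust = 0.245/3.3 = 0.07424.
Total gain g = 0.37724.

0.38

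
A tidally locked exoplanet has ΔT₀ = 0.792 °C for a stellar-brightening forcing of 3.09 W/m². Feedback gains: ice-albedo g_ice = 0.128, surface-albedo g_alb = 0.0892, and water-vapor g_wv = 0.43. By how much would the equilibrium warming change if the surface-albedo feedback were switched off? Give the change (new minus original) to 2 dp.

Original: g = 0.6472, ΔT = 0.792/(1−0.6472) = 2.2449 °C.
Without surface-albedo: g' = 0.558, ΔT' = 0.792/(1−0.558) = 1.7919 °C.
Change = 1.7919 − 2.2449 = -0.45 °C.

-0.45 °C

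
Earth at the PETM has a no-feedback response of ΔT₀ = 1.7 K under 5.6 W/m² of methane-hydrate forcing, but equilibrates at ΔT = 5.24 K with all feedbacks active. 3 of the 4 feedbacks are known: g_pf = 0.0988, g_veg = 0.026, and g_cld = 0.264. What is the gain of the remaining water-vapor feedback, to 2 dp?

Amplification A = ΔT/ΔT₀ = 5.24/1.7 = 3.082.
Total gain g = 1 − 1/A = 1 − 1/3.082 = 0.6755.
Known gains sum to 0.0988 + 0.026 + 0.264 = 0.3888.
g_wv = 0.6755 − 0.3888 = 0.29.

0.29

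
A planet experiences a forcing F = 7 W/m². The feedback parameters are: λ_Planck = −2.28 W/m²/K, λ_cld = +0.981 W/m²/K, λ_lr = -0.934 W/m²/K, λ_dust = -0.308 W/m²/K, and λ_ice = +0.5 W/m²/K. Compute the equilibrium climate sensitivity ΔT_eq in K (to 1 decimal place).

Net feedback parameter λ = (−2.28) + (+0.981) + (-0.934) + (-0.308) + (+0.5) = -2.041 W/m²/K.
ΔT = −F/λ = −7/(-2.041) = 3.4 K.

3.4 K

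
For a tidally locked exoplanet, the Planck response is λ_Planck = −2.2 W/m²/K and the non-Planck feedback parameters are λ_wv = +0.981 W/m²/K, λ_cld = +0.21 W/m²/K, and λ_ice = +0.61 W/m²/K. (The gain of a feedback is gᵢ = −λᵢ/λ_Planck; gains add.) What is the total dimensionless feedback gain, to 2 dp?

Convert to gains: g_wv = 0.981/2.2 = 0.4459; g_cld = 0.21/2.2 = 0.09545; g_ice = 0.61/2.2 = 0.2773.
Total gain g = 0.81865.

0.82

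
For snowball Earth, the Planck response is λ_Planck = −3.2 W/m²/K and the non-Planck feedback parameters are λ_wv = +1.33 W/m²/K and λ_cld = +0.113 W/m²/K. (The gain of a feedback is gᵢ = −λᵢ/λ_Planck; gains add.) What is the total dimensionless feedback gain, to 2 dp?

Convert to gains: g_wv = 1.33/3.2 = 0.4156; g_cld = 0.113/3.2 = 0.03531.
Total gain g = 0.45091.

0.45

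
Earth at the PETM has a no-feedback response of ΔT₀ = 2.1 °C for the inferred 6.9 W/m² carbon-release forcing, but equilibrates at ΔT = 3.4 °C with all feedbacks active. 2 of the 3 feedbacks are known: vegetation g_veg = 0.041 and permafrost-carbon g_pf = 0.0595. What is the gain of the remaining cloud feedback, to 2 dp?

Amplification A = ΔT/ΔT₀ = 3.4/2.1 = 1.619.
Total gain g = 1 − 1/A = 1 − 1/1.619 = 0.3823.
Known gains sum to 0.041 + 0.0595 = 0.1005.
g_cld = 0.3823 − 0.1005 = 0.28.

0.28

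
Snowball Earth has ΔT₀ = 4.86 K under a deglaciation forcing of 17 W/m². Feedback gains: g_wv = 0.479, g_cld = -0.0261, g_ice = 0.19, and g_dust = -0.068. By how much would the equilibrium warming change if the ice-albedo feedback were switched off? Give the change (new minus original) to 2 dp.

-3.53 K

Original: g = 0.5749, ΔT = 4.86/(1−0.5749) = 11.4326 K.
Without ice-albedo: g' = 0.3849, ΔT' = 4.86/(1−0.3849) = 7.9012 K.
Change = 7.9012 − 11.4326 = -3.53 K.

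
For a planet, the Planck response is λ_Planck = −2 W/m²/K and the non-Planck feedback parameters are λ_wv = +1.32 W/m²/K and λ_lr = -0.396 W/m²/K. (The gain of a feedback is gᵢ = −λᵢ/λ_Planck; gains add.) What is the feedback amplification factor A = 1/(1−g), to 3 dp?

1.859

Convert to gains: g_wv = 1.32/2 = 0.66; g_lr = -0.396/2 = -0.198.
Total gain g = 0.462.
A = 1/(1 − 0.462) = 1.859.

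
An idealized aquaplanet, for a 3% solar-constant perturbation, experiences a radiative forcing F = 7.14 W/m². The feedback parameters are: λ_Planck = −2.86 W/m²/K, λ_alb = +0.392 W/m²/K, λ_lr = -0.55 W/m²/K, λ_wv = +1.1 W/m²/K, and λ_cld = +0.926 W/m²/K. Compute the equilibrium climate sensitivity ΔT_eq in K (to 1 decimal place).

7.2 K

Net feedback parameter λ = (−2.86) + (+0.392) + (-0.55) + (+1.1) + (+0.926) = -0.992 W/m²/K.
ΔT = −F/λ = −7.14/(-0.992) = 7.2 K.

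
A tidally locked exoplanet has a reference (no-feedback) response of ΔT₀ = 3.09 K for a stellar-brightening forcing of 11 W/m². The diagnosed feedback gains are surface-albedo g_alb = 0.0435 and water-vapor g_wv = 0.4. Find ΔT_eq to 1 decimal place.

5.6 K

Total gain g = 0.0435 + 0.4 = 0.4435.
Amplification A = 1/(1 − 0.4435) = 1.797.
ΔT = 3.09 × 1.797 = 5.6 K.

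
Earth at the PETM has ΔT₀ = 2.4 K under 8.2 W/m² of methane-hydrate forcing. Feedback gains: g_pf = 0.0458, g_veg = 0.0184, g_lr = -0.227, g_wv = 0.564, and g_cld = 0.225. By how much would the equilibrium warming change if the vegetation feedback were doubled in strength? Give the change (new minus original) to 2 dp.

Original: g = 0.6262, ΔT = 2.4/(1−0.6262) = 6.4205 K.
With doubled vegetation: g' = 0.6446, ΔT' = 2.4/(1−0.6446) = 6.7530 K.
Change = 6.7530 − 6.4205 = 0.33 K.

0.33 K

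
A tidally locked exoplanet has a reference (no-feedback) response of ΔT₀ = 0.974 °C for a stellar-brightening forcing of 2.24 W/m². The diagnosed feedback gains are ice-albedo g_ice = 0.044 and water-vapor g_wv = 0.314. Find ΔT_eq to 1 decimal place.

Total gain g = 0.044 + 0.314 = 0.358.
Amplification A = 1/(1 − 0.358) = 1.558.
ΔT = 0.974 × 1.558 = 1.5 °C.

1.5 °C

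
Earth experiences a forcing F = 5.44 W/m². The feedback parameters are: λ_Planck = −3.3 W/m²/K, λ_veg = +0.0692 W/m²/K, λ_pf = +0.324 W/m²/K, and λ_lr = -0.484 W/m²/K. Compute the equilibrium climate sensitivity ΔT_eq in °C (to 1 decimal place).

1.6 °C

Net feedback parameter λ = (−3.3) + (+0.0692) + (+0.324) + (-0.484) = -3.3908 W/m²/K.
ΔT = −F/λ = −5.44/(-3.3908) = 1.6 °C.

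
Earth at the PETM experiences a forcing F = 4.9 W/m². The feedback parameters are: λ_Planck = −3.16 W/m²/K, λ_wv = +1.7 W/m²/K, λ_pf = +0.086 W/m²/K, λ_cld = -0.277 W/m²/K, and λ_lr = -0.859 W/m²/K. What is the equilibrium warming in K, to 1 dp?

Net feedback parameter λ = (−3.16) + (+1.7) + (+0.086) + (-0.277) + (-0.859) = -2.51 W/m²/K.
ΔT = −F/λ = −4.9/(-2.51) = 2.0 K.

2.0 K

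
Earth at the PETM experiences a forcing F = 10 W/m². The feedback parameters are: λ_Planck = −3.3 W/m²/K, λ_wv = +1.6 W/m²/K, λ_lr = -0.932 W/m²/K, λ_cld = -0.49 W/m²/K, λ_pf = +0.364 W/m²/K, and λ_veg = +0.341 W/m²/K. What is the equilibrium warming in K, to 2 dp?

Net feedback parameter λ = (−3.3) + (+1.6) + (-0.932) + (-0.49) + (+0.364) + (+0.341) = -2.417 W/m²/K.
ΔT = −F/λ = −10/(-2.417) = 4.14 K.

4.14 K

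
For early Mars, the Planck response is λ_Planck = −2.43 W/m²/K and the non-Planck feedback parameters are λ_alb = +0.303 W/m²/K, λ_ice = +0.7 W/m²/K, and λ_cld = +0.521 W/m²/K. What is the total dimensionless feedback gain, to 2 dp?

Convert to gains: g_alb = 0.303/2.43 = 0.1247; g_ice = 0.7/2.43 = 0.2881; g_cld = 0.521/2.43 = 0.2144.
Total gain g = 0.6272.

0.63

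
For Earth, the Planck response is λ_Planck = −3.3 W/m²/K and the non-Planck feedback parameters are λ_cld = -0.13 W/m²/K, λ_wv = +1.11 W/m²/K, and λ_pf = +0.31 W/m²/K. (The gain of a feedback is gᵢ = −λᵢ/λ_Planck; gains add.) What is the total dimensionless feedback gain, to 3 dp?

Convert to gains: g_cld = -0.13/3.3 = -0.03939; g_wv = 1.11/3.3 = 0.3364; g_pf = 0.31/3.3 = 0.09394.
Total gain g = 0.39095.

0.391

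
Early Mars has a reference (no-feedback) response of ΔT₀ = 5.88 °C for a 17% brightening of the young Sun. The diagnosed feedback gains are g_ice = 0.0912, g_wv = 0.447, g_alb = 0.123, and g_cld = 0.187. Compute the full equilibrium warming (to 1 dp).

38.7 °C

Total gain g = 0.0912 + 0.447 + 0.123 + 0.187 = 0.8482.
Amplification A = 1/(1 − 0.8482) = 6.588.
ΔT = 5.88 × 6.588 = 38.7 °C.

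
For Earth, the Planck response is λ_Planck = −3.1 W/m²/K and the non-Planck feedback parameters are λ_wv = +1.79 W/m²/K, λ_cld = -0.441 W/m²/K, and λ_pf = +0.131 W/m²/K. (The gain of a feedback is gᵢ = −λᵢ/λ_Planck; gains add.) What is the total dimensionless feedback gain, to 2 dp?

Convert to gains: g_wv = 1.79/3.1 = 0.5774; g_cld = -0.441/3.1 = -0.1423; g_pf = 0.131/3.1 = 0.04226.
Total gain g = 0.47736.

0.48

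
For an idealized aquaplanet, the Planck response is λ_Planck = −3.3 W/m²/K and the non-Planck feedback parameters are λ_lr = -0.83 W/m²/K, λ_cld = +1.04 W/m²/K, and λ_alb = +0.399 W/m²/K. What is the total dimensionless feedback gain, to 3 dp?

0.185

Convert to gains: g_lr = -0.83/3.3 = -0.2515; g_cld = 1.04/3.3 = 0.3152; g_alb = 0.399/3.3 = 0.1209.
Total gain g = 0.1846.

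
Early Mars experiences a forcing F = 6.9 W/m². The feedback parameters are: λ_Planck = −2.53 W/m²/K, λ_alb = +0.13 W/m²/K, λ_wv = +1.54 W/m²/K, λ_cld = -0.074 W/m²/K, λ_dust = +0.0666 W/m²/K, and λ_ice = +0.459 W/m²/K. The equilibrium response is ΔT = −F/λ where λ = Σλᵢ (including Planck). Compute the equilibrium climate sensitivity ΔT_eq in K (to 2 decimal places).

16.90 K

Net feedback parameter λ = (−2.53) + (+0.13) + (+1.54) + (-0.074) + (+0.0666) + (+0.459) = -0.4084 W/m²/K.
ΔT = −F/λ = −6.9/(-0.4084) = 16.90 K.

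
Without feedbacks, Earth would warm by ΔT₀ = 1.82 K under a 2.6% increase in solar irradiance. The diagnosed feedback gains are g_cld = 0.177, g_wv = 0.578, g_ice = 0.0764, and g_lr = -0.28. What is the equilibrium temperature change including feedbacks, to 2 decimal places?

4.06 K

Total gain g = 0.177 + 0.578 + 0.0764 − 0.28 = 0.5514.
Amplification A = 1/(1 − 0.5514) = 2.229.
ΔT = 1.82 × 2.229 = 4.06 K.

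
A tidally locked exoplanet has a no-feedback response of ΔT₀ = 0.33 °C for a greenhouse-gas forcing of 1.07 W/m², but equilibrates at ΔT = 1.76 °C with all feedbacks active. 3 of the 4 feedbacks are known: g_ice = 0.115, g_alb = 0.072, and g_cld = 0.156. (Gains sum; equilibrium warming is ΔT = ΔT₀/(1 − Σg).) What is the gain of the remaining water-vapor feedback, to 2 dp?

0.47

Amplification A = ΔT/ΔT₀ = 1.76/0.33 = 5.333.
Total gain g = 1 − 1/A = 1 − 1/5.333 = 0.8125.
Known gains sum to 0.115 + 0.072 + 0.156 = 0.343.
g_wv = 0.8125 − 0.343 = 0.47.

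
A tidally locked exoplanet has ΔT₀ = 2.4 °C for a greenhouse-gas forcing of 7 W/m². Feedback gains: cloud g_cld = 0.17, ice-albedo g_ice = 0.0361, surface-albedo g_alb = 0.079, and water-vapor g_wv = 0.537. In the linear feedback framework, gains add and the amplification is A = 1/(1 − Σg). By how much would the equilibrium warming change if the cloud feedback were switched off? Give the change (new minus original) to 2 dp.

-6.59 °C

Original: g = 0.8221, ΔT = 2.4/(1−0.8221) = 13.4907 °C.
Without cloud: g' = 0.6521, ΔT' = 2.4/(1−0.6521) = 6.8985 °C.
Change = 6.8985 − 13.4907 = -6.59 °C.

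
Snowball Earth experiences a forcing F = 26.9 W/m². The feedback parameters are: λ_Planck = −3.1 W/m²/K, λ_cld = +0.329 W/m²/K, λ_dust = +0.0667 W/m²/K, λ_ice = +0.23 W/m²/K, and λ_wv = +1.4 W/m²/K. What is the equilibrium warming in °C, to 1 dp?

25.0 °C

Net feedback parameter λ = (−3.1) + (+0.329) + (+0.0667) + (+0.23) + (+1.4) = -1.0743 W/m²/K.
ΔT = −F/λ = −26.9/(-1.0743) = 25.0 °C.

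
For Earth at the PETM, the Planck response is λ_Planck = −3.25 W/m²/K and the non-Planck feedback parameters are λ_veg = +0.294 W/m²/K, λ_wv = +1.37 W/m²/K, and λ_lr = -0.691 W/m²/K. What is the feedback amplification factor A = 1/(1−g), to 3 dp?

1.427

Convert to gains: g_veg = 0.294/3.25 = 0.09046; g_wv = 1.37/3.25 = 0.4215; g_lr = -0.691/3.25 = -0.2126.
Total gain g = 0.29936.
A = 1/(1 − 0.29936) = 1.427.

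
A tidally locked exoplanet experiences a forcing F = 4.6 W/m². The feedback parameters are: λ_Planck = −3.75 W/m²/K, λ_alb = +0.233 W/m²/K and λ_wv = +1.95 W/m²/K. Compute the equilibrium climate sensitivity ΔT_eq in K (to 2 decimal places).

Net feedback parameter λ = (−3.75) + (+0.233) + (+1.95) = -1.567 W/m²/K.
ΔT = −F/λ = −4.6/(-1.567) = 2.94 K.

2.94 K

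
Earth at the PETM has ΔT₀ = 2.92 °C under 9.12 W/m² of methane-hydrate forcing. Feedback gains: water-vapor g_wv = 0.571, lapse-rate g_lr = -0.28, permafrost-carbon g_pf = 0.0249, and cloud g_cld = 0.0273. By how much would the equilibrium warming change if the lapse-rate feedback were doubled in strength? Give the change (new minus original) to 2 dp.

-1.33 °C

Original: g = 0.3432, ΔT = 2.92/(1−0.3432) = 4.4458 °C.
With doubled lapse-rate: g' = 0.0632, ΔT' = 2.92/(1−0.0632) = 3.1170 °C.
Change = 3.1170 − 4.4458 = -1.33 °C.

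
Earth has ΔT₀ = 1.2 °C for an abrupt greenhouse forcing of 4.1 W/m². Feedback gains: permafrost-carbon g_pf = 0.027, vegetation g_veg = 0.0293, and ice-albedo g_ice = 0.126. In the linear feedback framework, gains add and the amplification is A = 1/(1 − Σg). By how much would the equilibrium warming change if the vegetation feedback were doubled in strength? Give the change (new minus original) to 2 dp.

Original: g = 0.1823, ΔT = 1.2/(1−0.1823) = 1.4675 °C.
With doubled vegetation: g' = 0.2116, ΔT' = 1.2/(1−0.2116) = 1.5221 °C.
Change = 1.5221 − 1.4675 = 0.05 °C.

0.05 °C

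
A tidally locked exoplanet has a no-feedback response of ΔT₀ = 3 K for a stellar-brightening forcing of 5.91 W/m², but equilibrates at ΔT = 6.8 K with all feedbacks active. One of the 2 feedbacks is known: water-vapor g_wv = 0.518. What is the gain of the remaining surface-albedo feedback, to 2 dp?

Amplification A = ΔT/ΔT₀ = 6.8/3 = 2.267.
Total gain g = 1 − 1/A = 1 − 1/2.267 = 0.5589.
The known gain is 0.518.
g_alb = 0.5589 − 0.518 = 0.04.

0.04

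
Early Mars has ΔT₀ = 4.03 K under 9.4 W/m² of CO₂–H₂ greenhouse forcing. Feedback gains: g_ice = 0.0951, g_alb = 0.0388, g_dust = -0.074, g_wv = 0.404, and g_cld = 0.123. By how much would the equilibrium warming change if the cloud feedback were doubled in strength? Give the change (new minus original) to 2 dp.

Original: g = 0.5869, ΔT = 4.03/(1−0.5869) = 9.7555 K.
With doubled cloud: g' = 0.7099, ΔT' = 4.03/(1−0.7099) = 13.8918 K.
Change = 13.8918 − 9.7555 = 4.14 K.

4.14 K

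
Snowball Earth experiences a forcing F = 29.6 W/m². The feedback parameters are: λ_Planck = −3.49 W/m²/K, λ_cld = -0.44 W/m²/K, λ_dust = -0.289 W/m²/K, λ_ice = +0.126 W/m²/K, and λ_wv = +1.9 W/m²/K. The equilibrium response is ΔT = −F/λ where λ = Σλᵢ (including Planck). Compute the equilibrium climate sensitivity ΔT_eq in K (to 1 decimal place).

13.5 K

Net feedback parameter λ = (−3.49) + (-0.44) + (-0.289) + (+0.126) + (+1.9) = -2.193 W/m²/K.
ΔT = −F/λ = −29.6/(-2.193) = 13.5 K.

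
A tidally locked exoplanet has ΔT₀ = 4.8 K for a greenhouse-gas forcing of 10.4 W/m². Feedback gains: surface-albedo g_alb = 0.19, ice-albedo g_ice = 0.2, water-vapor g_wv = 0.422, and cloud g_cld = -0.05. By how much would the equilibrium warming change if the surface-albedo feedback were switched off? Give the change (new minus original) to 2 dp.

Original: g = 0.762, ΔT = 4.8/(1−0.762) = 20.1681 K.
Without surface-albedo: g' = 0.572, ΔT' = 4.8/(1−0.572) = 11.2150 K.
Change = 11.2150 − 20.1681 = -8.95 K.

-8.95 K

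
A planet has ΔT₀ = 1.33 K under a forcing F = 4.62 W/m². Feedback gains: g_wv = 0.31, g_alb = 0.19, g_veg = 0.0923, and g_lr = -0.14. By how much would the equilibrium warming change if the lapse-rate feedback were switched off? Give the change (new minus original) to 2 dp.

Original: g = 0.4523, ΔT = 1.33/(1−0.4523) = 2.4283 K.
Without lapse-rate: g' = 0.5923, ΔT' = 1.33/(1−0.5923) = 3.2622 K.
Change = 3.2622 − 2.4283 = 0.83 K.

0.83 K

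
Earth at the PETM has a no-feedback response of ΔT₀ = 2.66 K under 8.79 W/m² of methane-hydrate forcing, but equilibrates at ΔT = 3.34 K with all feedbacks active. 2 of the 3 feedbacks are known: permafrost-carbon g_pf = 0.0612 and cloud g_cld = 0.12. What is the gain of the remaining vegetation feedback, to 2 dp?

0.02

Amplification A = ΔT/ΔT₀ = 3.34/2.66 = 1.256.
Total gain g = 1 − 1/A = 1 − 1/1.256 = 0.2038.
Known gains sum to 0.0612 + 0.12 = 0.1812.
g_veg = 0.2038 − 0.1812 = 0.02.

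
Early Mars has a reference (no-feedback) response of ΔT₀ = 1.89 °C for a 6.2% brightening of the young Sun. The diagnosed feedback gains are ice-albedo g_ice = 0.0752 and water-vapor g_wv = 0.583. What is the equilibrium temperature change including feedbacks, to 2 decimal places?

5.53 °C

Total gain g = 0.0752 + 0.583 = 0.6582.
Amplification A = 1/(1 − 0.6582) = 2.926.
ΔT = 1.89 × 2.926 = 5.53 °C.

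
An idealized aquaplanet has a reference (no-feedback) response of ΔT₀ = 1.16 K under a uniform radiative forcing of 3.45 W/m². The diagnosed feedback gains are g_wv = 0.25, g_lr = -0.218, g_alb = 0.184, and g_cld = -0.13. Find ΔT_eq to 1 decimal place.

1.3 K

Total gain g = 0.25 − 0.218 + 0.184 − 0.13 = 0.086.
Amplification A = 1/(1 − 0.086) = 1.094.
ΔT = 1.16 × 1.094 = 1.3 K.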